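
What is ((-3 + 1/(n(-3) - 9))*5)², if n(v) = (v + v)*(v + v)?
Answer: 160000/729 ≈ 219.48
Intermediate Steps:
n(v) = 4*v² (n(v) = (2*v)*(2*v) = 4*v²)
((-3 + 1/(n(-3) - 9))*5)² = ((-3 + 1/(4*(-3)² - 9))*5)² = ((-3 + 1/(4*9 - 9))*5)² = ((-3 + 1/(36 - 9))*5)² = ((-3 + 1/27)*5)² = (-80/27*5)² = (-400/27)² = 160000/729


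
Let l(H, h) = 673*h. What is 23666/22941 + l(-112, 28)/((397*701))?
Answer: 7018477006/6384411477 ≈ 1.0993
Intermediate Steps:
23666/22941 + l(-112, 28)/((397*701)) = 23666/22941 + (673*28)/((397*701)) = 23666*(1/22941) + 18844/278297 = 23666/22941 + 18844*(1/278297) = 23666/22941 + 18844/278297 = 7018477006/6384411477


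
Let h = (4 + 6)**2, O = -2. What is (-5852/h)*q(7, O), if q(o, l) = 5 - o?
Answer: 2926/25 ≈ 117.04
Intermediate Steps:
h = 100 (h = 10**2 = 100)
(-5852/h)*q(7, O) = (-5852/100)*(5 - 1*7) = (-5852/100)*(5 - 7) = -76*77/100*(-2) = -1463/25*(-2) = 2926/25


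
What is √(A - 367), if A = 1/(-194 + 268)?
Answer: I*√2009618/74 ≈ 19.157*I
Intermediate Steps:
A = 1/74 ≈ 0.013514
√(A - 367) = √(1/74 - 367) = √(-27157/74) = I*√2009618/74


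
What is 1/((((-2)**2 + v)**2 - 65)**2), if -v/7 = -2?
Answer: 1/67081 ≈ 1.4907e-5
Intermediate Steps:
v = 14 (v = -7*(-2) = 14)
1/((((-2)**2 + v)**2 - 65)**2) = 1/((((-2)**2 + 14)**2 - 65)**2) = 1/(((4 + 14)**2 - 65)**2) = 1/((18**2 - 65)**2) = 1/((324 - 65)**2) = 1/(259**2) = 1/67081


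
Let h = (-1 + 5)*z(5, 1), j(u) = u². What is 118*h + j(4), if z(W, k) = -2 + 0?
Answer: -928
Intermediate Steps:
z(W, k) = -2
h = -8 (h = (-1 + 5)*(-2) = 4*(-2) = -8)
118*h + j(4) = 118*(-8) + 4² = -944 + 16 = -928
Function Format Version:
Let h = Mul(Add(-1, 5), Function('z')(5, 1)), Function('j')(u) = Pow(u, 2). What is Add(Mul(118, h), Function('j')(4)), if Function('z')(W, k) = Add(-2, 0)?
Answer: -928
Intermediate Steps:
Function('z')(W, k) = -2
h = -8 (h = Mul(Add(-1, 5), -2) = Mul(4, -2) = -8)
Add(Mul(118, h), Function('j')(4)) = Add(Mul(118, -8), Pow(4, 2)) = Add(-944, 16) = -928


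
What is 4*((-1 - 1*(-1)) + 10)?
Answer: 40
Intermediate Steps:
4*((-1 - 1*(-1)) + 10) = 4*((-1 + 1) + 10) = 4*(0 + 10) = 4*10 = 40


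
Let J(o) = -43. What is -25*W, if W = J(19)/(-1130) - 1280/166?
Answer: 3598155/18758 ≈ 191.82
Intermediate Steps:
W = -719631/93790 (W = -43/(-1130) - 1280/166 = -43*(-1/1130) - 1280*1/166 = 43/1130 - 640/83 = -719631/93790 ≈ -7.6728)
-25*W = -25*(-719631/93790) = 3598155/18758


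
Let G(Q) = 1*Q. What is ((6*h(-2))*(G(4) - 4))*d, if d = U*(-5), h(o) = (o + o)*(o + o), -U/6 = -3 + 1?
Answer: 0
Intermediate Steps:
G(Q) = Q
U = 12 (U = -6*(-3 + 1) = -6*(-2) = 12)
h(o) = 4*o² (h(o) = (2*o)*(2*o) = 4*o²)
d = -60 (d = 12*(-5) = -60)
((6*h(-2))*(G(4) - 4))*d = ((6*(4*(-2)²))*(4 - 4))*(-60) = ((6*(4*4))*0)*(-60) = ((6*16)*0)*(-60) = (96*0)*(-60) = 0*(-60) = 0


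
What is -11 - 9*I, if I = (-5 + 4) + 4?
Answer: -38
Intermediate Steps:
I = 3 (I = -1 + 4 = 3)
-11 - 9*I = -11 - 9*3 = -11 - 27 = -38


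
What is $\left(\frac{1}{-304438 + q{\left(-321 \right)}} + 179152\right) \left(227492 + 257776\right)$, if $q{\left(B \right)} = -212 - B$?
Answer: $\frac{8819122978776292}{101443} \approx 8.6937 \cdot 10^{10}$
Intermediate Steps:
$\left(\frac{1}{-304438 + q{\left(-321 \right)}} + 179152\right) \left(227492 + 257776\right) = \left(\frac{1}{-304438 - -109} + 179152\right) \left(227492 + 257776\right) = \left(\frac{1}{-304438 + \left(-212 + 321\right)} + 179152\right) 485268 = \left(\frac{1}{-304438 + 109} + 179152\right) 485268 = \left(\frac{1}{-304329} + 179152\right) 485268 = \left(- \frac{1}{304329} + 179152\right) 485268 = \frac{54521149007}{304329} \cdot 485268 = \frac{8819122978776292}{101443}$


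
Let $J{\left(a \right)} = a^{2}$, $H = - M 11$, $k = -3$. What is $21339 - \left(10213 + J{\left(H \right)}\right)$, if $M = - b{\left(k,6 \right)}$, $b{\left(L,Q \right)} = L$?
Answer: $10037$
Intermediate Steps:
$M = 3$ ($M = \left(-1\right) \left(-3\right) = 3$)
$H = -33$ ($H = \left(-1\right) 3 \cdot 11 = \left(-3\right) 11 = -33$)
$21339 - \left(10213 + J{\left(H \right)}\right) = 21339 - 11302 = 10037$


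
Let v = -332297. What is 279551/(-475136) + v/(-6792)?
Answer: 19498444625/403390464 ≈ 48.336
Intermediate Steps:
279551/(-475136) + v/(-6792) = 279551/(-475136) - 332297/(-6792) = 279551*(-1/475136) - 332297*(-1/6792) = -279551/475136 + 332297/6792 = 19498444625/403390464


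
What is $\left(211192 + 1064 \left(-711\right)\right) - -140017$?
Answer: $-405295$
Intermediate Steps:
$\left(211192 + 1064 \left(-711\right)\right) - -140017 = \left(211192 - 756504\right) + \left(-834789 + 974806\right) = -545312 + 140017 = -405295$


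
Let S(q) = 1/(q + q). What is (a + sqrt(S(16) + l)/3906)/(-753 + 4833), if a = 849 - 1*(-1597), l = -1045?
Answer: 1223/2040 + I*sqrt(66878)/127491840 ≈ 0.59951 + 2.0284e-6*I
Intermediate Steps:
S(q) = 1/(2*q)
a = 2446 (a = 849 + 1597 = 2446)
(a + sqrt(S(16) + l)/3906)/(-753 + 4833) = (2446 + sqrt((1/2)/16 - 1045)/3906)/(-753 + 4833) = (2446 + sqrt((1/2)*(1/16) - 1045)*(1/3906))/4080 = (2446 + sqrt(1/32 - 1045)*(1/3906))*(1/4080) = (2446 + sqrt(-33439/32)*(1/3906))*(1/4080) = (2446 + (I*sqrt(66878)/8)*(1/3906))*(1/4080) = (2446 + I*sqrt(66878)/31248)*(1/4080) = 1223/2040 + I*sqrt(66878)/127491840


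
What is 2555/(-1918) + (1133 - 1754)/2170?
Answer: -240551/148645 ≈ -1.6183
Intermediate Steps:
2555/(-1918) + (1133 - 1754)/2170 = 2555*(-1/1918) - 621*1/2170 = -365/274 - 621/2170 = -240551/148645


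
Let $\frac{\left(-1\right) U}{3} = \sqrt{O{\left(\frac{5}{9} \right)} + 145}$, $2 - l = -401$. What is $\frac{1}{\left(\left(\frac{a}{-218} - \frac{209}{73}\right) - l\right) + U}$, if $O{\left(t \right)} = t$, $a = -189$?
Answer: $- \frac{102567432798}{41207639672689} + \frac{253255396 \sqrt{1310}}{41207639672689} \approx -0.0022666$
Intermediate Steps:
$l = 403$ ($l = 2 - -401 = 2 + 401 = 403$)
$U = - \sqrt{1310}$ ($U = - 3 \sqrt{\frac{5}{9} + 145} = - 3 \sqrt{\frac{1310}{9}} = - 3 \frac{\sqrt{1310}}{3} = - \sqrt{1310} \approx -36.194$)
$\frac{1}{\left(\left(\frac{a}{-218} - \frac{209}{73}\right) - l\right) + U} = \frac{1}{\left(\left(- \frac{189}{-218} - \frac{209}{73}\right) - 403\right) - \sqrt{1310}} = \frac{1}{\left(\left(\left(-189\right) \left(- \frac{1}{218}\right) - \frac{209}{73}\right) - 403\right) - \sqrt{1310}} = \frac{1}{\left(\left(\frac{189}{218} - \frac{209}{73}\right) - 403\right) - \sqrt{1310}} = \frac{1}{\left(- \frac{31765}{15914} - 403\right) - \sqrt{1310}} = \frac{1}{- \frac{6445107}{15914} - \sqrt{1310}}$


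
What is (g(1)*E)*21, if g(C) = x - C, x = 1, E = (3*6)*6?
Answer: 0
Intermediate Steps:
E = 108 (E = 18*6 = 108)
g(C) = 1 - C
(g(1)*E)*21 = ((1 - 1*1)*108)*21 = ((1 - 1)*108)*21 = (0*108)*21 = 0*21 = 0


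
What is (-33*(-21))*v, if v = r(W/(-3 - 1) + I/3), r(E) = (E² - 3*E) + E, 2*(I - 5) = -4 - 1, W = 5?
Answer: 11165/16 ≈ 697.81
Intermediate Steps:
I = 5/2 (I = 5 + (-4 - 1)/2 = 5 + (½)*(-5) = 5 - 5/2 = 5/2 ≈ 2.5000)
r(E) = E² - 2*E
v = 145/144 (v = (5/(-3 - 1) + (5/2)/3)*(-2 + (5/(-3 - 1) + (5/2)/3)) = (5/(-4) + (5/2)*(⅓))*(-2 + (5/(-4) + (5/2)*(⅓))) = (5*(-¼) + ⅚)*(-2 + (5*(-¼) + ⅚)) = (-5/4 + ⅚)*(-2 + (-5/4 + ⅚)) = -5*(-2 - 5/12)/12 = -5/12*(-29/12) = 145/144 ≈ 1.0069)
(-33*(-21))*v = -33*(-21)*(145/144) = 693*(145/144) = 11165/16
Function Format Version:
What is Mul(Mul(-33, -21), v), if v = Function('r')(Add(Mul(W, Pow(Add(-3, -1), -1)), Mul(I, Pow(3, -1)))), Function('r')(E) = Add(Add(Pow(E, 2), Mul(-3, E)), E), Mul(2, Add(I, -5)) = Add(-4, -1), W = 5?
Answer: Rational(11165, 16) ≈ 697.81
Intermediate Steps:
I = Rational(5, 2) (I = Add(5, Mul(Rational(1, 2), Add(-4, -1))) = Add(5, Mul(Rational(1, 2), -5)) = Add(5, Rational(-5, 2)) = Rational(5, 2) ≈ 2.5000)
Function('r')(E) = Add(Pow(E, 2), Mul(-2, E))
v = Rational(145, 144) (v = Mul(Add(Mul(5, Pow(Add(-3, -1), -1)), Mul(Rational(5, 2), Pow(3, -1))), Add(-2, Add(Mul(5, Pow(Add(-3, -1), -1)), Mul(Rational(5, 2), Pow(3, -1))))) = Mul(Add(Mul(5, Pow(-4, -1)), Mul(Rational(5, 2), Rational(1, 3))), Add(-2, Add(Mul(5, Pow(-4, -1)), Mul(Rational(5, 2), Rational(1, 3))))) = Mul(Add(Mul(5, Rational(-1, 4)), Rational(5, 6)), Add(-2, Add(Mul(5, Rational(-1, 4)), Rational(5, 6)))) = Mul(Add(Rational(-5, 4), Rational(5, 6)), Add(-2, Add(Rational(-5, 4), Rational(5, 6)))) = Mul(Rational(-5, 12), Add(-2, Rational(-5, 12))) = Mul(Rational(-5, 12), Rational(-29, 12)) = Rational(145, 144) ≈ 1.0069)
Mul(Mul(-33, -21), v) = Mul(Mul(-33, -21), Rational(145, 144)) = Mul(693, Rational(145, 144)) = Rational(11165, 16)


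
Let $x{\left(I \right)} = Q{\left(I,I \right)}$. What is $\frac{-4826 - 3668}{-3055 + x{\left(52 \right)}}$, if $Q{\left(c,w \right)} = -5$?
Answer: $\frac{4247}{1530} \approx 2.7758$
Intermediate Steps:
$x{\left(I \right)} = -5$
$\frac{-4826 - 3668}{-3055 + x{\left(52 \right)}} = \frac{-4826 - 3668}{-3055 - 5} = - \frac{8494}{-3060} = \left(-8494\right) \left(- \frac{1}{3060}\right) = \frac{4247}{1530}$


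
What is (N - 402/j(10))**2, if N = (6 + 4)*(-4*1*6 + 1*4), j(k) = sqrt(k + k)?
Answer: 240401/5 + 16080*sqrt(5) ≈ 84036.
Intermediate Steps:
j(k) = sqrt(2)*sqrt(k) (j(k) = sqrt(2*k) = sqrt(2)*sqrt(k))
N = -200 (N = 10*(-4*6 + 4) = 10*(-24 + 4) = 10*(-20) = -200)
(N - 402/j(10))**2 = (-200 - 402*sqrt(5)/10)**2 = (-200 - 201*sqrt(5)/5)**2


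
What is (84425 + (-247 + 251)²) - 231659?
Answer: -147218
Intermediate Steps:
(84425 + (-247 + 251)²) - 231659 = (84425 + 4²) - 231659 = (84425 + 16) - 231659 = 84441 - 231659 = -147218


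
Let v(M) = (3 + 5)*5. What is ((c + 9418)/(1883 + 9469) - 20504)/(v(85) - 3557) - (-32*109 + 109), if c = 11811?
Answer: 135139261115/39924984 ≈ 3384.8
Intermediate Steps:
v(M) = 40 (v(M) = 8*5 = 40)
((c + 9418)/(1883 + 9469) - 20504)/(v(85) - 3557) - (-32*109 + 109) = ((11811 + 9418)/(1883 + 9469) - 20504)/(40 - 3557) - (-32*109 + 109) = (21229/11352 - 20504)/(-3517) - (-3488 + 109) = (21229*(1/11352) - 20504)*(-1/3517) - 1*(-3379) = (21229/11352 - 20504)*(-1/3517) + 3379 = -232740179/11352*(-1/3517) + 3379 = 232740179/39924984 + 3379 = 135139261115/39924984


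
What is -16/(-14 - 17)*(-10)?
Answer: -160/31 ≈ -5.1613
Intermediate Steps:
-16/(-14 - 17)*(-10) = -16/(-31)*(-10) = -16*(-1/31)*(-10) = (16/31)*(-10) = -160/31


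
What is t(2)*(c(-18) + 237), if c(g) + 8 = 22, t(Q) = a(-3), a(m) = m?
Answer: -753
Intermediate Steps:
t(Q) = -3
c(g) = 14 (c(g) = -8 + 22 = 14)
t(2)*(c(-18) + 237) = -3*(14 + 237) = -3*251 = -753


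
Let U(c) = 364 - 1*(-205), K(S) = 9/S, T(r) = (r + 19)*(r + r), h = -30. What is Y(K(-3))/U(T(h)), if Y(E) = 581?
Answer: 581/569 ≈ 1.0211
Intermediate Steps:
T(r) = 2*r*(19 + r) (T(r) = (19 + r)*(2*r) = 2*r*(19 + r))
U(c) = 569 (U(c) = 364 + 205 = 569)
Y(K(-3))/U(T(h)) = 581/569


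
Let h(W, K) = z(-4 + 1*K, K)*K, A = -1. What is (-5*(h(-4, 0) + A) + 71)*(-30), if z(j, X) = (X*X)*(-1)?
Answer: -2280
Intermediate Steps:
z(j, X) = -X**2 (z(j, X) = X**2*(-1) = -X**2)
h(W, K) = -K**3 (h(W, K) = (-K**2)*K = -K**3)
(-5*(h(-4, 0) + A) + 71)*(-30) = (-5*(-1*0**3 - 1) + 71)*(-30) = (-5*(-1*0 - 1) + 71)*(-30) = (-5*(0 - 1) + 71)*(-30) = (-5*(-1) + 71)*(-30) = (5 + 71)*(-30) = 76*(-30) = -2280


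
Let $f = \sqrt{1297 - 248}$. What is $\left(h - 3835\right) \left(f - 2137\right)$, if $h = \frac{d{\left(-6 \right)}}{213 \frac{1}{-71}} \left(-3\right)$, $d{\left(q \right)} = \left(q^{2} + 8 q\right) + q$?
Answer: $8233861 - 3853 \sqrt{1049} \approx 8.1091 \cdot 10^{6}$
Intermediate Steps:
$d{\left(q \right)} = q^{2} + 9 q$
$f = \sqrt{1049} \approx 32.388$
$h = -18$ ($h = \frac{\left(-6\right) \left(9 - 6\right)}{213 \frac{1}{-71}} \left(-3\right) = \frac{\left(-6\right) 3}{213 \left(- \frac{1}{71}\right)} \left(-3\right) = - \frac{18}{-3} \left(-3\right) = \left(-18\right) \left(- \frac{1}{3}\right) \left(-3\right) = 6 \left(-3\right) = -18$)
$\left(h - 3835\right) \left(f - 2137\right) = \left(-18 - 3835\right) \left(\sqrt{1049} - 2137\right) = - 3853 \left(-2137 + \sqrt{1049}\right) = 8233861 - 3853 \sqrt{1049}$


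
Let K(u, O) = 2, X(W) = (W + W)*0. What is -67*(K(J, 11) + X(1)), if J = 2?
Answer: -134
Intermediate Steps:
X(W) = 0 (X(W) = (2*W)*0 = 0)
-67*(K(J, 11) + X(1)) = -67*(2 + 0) = -67*2 = -134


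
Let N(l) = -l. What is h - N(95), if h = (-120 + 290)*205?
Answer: 34945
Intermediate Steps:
h = 34850 (h = 170*205 = 34850)
h - N(95) = 34850 - (-1)*95 = 34850 - 1*(-95) = 34850 + 95 = 34945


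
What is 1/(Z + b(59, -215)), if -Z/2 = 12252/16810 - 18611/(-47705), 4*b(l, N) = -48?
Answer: -80192105/1141771774 ≈ -0.070235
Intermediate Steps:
b(l, N) = -12 (b(l, N) = (¼)*(-48) = -12)
Z = -179466514/80192105 (Z = -2*(12252/16810 - 18611/(-47705)) = -2*(12252*(1/16810) - 18611*(-1/47705)) = -2*(6126/8405 + 18611/47705) = -2*89733257/80192105 = -179466514/80192105 ≈ -2.2380)
1/(Z + b(59, -215)) = 1/(-179466514/80192105 - 12) = 1/(-1141771774/80192105) = -80192105/1141771774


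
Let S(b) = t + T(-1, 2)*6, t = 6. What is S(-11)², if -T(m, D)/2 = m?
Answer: 324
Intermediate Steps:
T(m, D) = -2*m
S(b) = 18 (S(b) = 6 - 2*(-1)*6 = 6 + 2*6 = 6 + 12 = 18)
S(-11)² = 18² = 324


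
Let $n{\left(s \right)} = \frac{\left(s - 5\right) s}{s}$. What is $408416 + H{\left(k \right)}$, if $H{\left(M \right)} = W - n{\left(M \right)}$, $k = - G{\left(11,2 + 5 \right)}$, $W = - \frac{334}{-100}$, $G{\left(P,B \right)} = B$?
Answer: $\frac{20421567}{50} \approx 4.0843 \cdot 10^{5}$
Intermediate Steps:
$n{\left(s \right)} = -5 + s$ ($n{\left(s \right)} = \frac{\left(-5 + s\right) s}{s} = \frac{s \left(-5 + s\right)}{s} = -5 + s$)
$W = \frac{167}{50}$ ($W = \left(-334\right) \left(- \frac{1}{100}\right) = \frac{167}{50} \approx 3.34$)
$k = -7$ ($k = - (2 + 5) = \left(-1\right) 7 = -7$)
$H{\left(M \right)} = \frac{417}{50} - M$ ($H{\left(M \right)} = \frac{167}{50} - \left(-5 + M\right) = \frac{417}{50} - M$)
$408416 + H{\left(k \right)} = 408416 + \left(\frac{417}{50} - -7\right) = 408416 + \left(\frac{417}{50} + 7\right) = 408416 + \frac{767}{50} = \frac{20421567}{50}$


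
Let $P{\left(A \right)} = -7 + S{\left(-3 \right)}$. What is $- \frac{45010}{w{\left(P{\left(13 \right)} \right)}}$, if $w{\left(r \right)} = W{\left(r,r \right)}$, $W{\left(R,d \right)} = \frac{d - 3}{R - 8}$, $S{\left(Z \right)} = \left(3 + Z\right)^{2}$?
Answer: $-67515$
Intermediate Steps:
$W{\left(R,d \right)} = \frac{-3 + d}{-8 + R}$
$P{\left(A \right)} = -7$ ($P{\left(A \right)} = -7 + \left(3 - 3\right)^{2} = -7 + 0^{2} = -7 + 0 = -7$)
$w{\left(r \right)} = \frac{-3 + r}{-8 + r}$
$- \frac{45010}{w{\left(P{\left(13 \right)} \right)}} = - \frac{45010}{\frac{1}{-8 - 7} \left(-3 - 7\right)} = - \frac{45010}{\frac{1}{-15} \left(-10\right)} = - \frac{45010}{\left(- \frac{1}{15}\right) \left(-10\right)} = - \frac{45010}{\frac{2}{3}} = \left(-45010\right) \frac{3}{2} = -67515$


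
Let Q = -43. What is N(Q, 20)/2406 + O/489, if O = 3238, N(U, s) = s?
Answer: 433356/65363 ≈ 6.6300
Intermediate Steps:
N(Q, 20)/2406 + O/489 = 20/2406 + 3238/489 = 20*(1/2406) + 3238*(1/489) = 10/1203 + 3238/489 = 433356/65363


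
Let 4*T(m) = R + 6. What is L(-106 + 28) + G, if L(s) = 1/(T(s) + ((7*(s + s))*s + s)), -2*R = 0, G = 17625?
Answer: 2999757377/170199 ≈ 17625.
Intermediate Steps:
R = 0 (R = -1/2*0 = 0)
T(m) = 3/2 (T(m) = (0 + 6)/4 = (1/4)*6 = 3/2)
L(s) = 1/(3/2 + s + 14*s**2) (L(s) = 1/(3/2 + ((7*(s + s))*s + s)) = 1/(3/2 + ((7*(2*s))*s + s)) = 1/(3/2 + ((14*s)*s + s)) = 1/(3/2 + (14*s**2 + s)) = 1/(3/2 + (s + 14*s**2)) = 1/(3/2 + s + 14*s**2))
L(-106 + 28) + G = 2/(3 + 2*(-106 + 28) + 28*(-106 + 28)**2) + 17625 = 2/(3 + 2*(-78) + 28*(-78)**2) + 17625 = 2/(3 - 156 + 28*6084) + 17625 = 2/(3 - 156 + 170352) + 17625 = 2/170199 + 17625 = 2999757377/170199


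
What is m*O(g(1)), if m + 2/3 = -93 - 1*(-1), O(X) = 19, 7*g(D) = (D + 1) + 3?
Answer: -5282/3 ≈ -1760.7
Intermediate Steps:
g(D) = 4/7 + D/7 (g(D) = ((D + 1) + 3)/7 = ((1 + D) + 3)/7 = (4 + D)/7 = 4/7 + D/7)
m = -278/3 (m = -⅔ + (-93 - 1*(-1)) = -⅔ + (-93 + 1) = -⅔ - 92 = -278/3 ≈ -92.667)
m*O(g(1)) = -278/3*19 = -5282/3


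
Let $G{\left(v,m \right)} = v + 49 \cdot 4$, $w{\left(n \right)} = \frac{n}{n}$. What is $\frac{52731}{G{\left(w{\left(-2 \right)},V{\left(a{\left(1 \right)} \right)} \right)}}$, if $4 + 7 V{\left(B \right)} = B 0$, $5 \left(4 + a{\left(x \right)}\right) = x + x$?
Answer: $\frac{52731}{197} \approx 267.67$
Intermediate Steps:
$w{\left(n \right)} = 1$
$a{\left(x \right)} = -4 + \frac{2 x}{5}$ ($a{\left(x \right)} = -4 + \frac{x + x}{5} = -4 + \frac{2 x}{5}$)
$V{\left(B \right)} = - \frac{4}{7}$ ($V{\left(B \right)} = - \frac{4}{7} + \frac{B 0}{7} = - \frac{4}{7} + \frac{1}{7} \cdot 0 = - \frac{4}{7} + 0 = - \frac{4}{7}$)
$G{\left(v,m \right)} = 196 + v$ ($G{\left(v,m \right)} = v + 196 = 196 + v$)
$\frac{52731}{G{\left(w{\left(-2 \right)},V{\left(a{\left(1 \right)} \right)} \right)}} = \frac{52731}{196 + 1} = \frac{52731}{197}$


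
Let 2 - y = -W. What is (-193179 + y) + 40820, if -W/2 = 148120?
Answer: -448597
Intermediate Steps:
W = -296240 (W = -2*148120 = -296240)
y = -296238 (y = 2 - (-1)*(-296240) = 2 - 1*296240 = 2 - 296240 = -296238)
(-193179 + y) + 40820 = (-193179 - 296238) + 40820 = -489417 + 40820 = -448597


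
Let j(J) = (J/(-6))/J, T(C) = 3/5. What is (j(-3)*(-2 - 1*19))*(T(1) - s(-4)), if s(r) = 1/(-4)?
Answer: 119/40 ≈ 2.9750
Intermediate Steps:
T(C) = 3/5 (T(C) = 3*(1/5) = 3/5)
s(r) = -1/4
j(J) = -1/6 (j(J) = (J*(-1/6))/J = (-J/6)/J = -1/6)
(j(-3)*(-2 - 1*19))*(T(1) - s(-4)) = (-(-2 - 1*19)/6)*(3/5 - 1*(-1/4)) = (-(-2 - 19)/6)*(3/5 + 1/4) = -1/6*(-21)*(17/20) = (7/2)*(17/20) = 119/40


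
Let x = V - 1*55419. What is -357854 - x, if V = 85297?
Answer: -387732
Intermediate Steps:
x = 29878 (x = 85297 - 1*55419 = 85297 - 55419 = 29878)
-357854 - x = -357854 - 1*29878 = -357854 - 29878 = -387732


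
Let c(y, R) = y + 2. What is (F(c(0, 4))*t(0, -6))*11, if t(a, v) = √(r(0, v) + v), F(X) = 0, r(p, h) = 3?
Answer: 0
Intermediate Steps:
c(y, R) = 2 + y
t(a, v) = √(3 + v)
(F(c(0, 4))*t(0, -6))*11 = (0*√(3 - 6))*11 = (0*√(-3))*11 = (0*(I*√3))*11 = 0*11 = 0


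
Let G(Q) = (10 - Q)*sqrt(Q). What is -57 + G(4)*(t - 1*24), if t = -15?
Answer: -525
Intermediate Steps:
G(Q) = sqrt(Q)*(10 - Q)
-57 + G(4)*(t - 1*24) = -57 + (sqrt(4)*(10 - 1*4))*(-15 - 1*24) = -57 + (2*(10 - 4))*(-15 - 24) = -57 + (2*6)*(-39) = -57 + 12*(-39) = -57 - 468 = -525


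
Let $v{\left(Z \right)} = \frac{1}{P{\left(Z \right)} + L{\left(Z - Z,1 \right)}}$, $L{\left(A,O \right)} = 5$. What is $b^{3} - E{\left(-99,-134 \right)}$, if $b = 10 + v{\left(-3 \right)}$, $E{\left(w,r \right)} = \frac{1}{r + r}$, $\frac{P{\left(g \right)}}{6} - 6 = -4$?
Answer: $\frac{1340061461}{1316684} \approx 1017.8$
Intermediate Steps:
$P{\left(g \right)} = 12$ ($P{\left(g \right)} = 36 + 6 \left(-4\right) = 36 - 24 = 12$)
$v{\left(Z \right)} = \frac{1}{17}$ ($v{\left(Z \right)} = \frac{1}{12 + 5} = \frac{1}{17}$)
$E{\left(w,r \right)} = \frac{1}{2 r}$
$b = \frac{171}{17}$ ($b = 10 + \frac{1}{17} = \frac{171}{17} \approx 10.059$)
$b^{3} - E{\left(-99,-134 \right)} = \left(\frac{171}{17}\right)^{3} - \frac{1}{2 \left(-134\right)} = \frac{5000211}{4913} - \frac{1}{2} \left(- \frac{1}{134}\right) = \frac{5000211}{4913} - - \frac{1}{268} = \frac{5000211}{4913} + \frac{1}{268} = \frac{1340061461}{1316684}$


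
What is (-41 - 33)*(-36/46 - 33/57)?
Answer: 44030/437 ≈ 100.76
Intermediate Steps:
(-41 - 33)*(-36/46 - 33/57) = -74*(-36*1/46 - 33*1/57) = -74*(-18/23 - 11/19) = -74*(-595/437) = 44030/437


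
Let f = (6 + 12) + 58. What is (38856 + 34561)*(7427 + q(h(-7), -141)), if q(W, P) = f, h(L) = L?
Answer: 550847751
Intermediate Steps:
f = 76 (f = 18 + 58 = 76)
q(W, P) = 76
(38856 + 34561)*(7427 + q(h(-7), -141)) = (38856 + 34561)*(7427 + 76) = 73417*7503 = 550847751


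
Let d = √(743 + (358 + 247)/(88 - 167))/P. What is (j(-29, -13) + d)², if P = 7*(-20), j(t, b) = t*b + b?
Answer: (-2012920 + √1147317)²/30580900 ≈ 1.3236e+5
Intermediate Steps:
j(t, b) = b + b*t (j(t, b) = b*t + b = b + b*t)
P = -140
d = -√1147317/5530 (d = √(743 + (358 + 247)/(88 - 167))/(-140) = √(743 + 605/(-79))*(-1/140) = √(743 + 605*(-1/79))*(-1/140) = √(743 - 605/79)*(-1/140) = √(58092/79)*(-1/140) = (2*√1147317/79)*(-1/140) = -√1147317/5530 ≈ -0.19369)
(j(-29, -13) + d)² = (-13*(1 - 29) - √1147317/5530)² = (-13*(-28) - √1147317/5530)² = (364 - √1147317/5530)²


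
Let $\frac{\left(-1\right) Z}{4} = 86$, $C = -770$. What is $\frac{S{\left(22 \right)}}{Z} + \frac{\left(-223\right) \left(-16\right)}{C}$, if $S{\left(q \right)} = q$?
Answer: $- \frac{311083}{66220} \approx -4.6977$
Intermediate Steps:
$Z = -344$ ($Z = \left(-4\right) 86 = -344$)
$\frac{S{\left(22 \right)}}{Z} + \frac{\left(-223\right) \left(-16\right)}{C} = \frac{22}{-344} + \frac{\left(-223\right) \left(-16\right)}{-770} = 22 \left(- \frac{1}{344}\right) + 3568 \left(- \frac{1}{770}\right) = - \frac{11}{172} - \frac{1784}{385} = - \frac{311083}{66220}$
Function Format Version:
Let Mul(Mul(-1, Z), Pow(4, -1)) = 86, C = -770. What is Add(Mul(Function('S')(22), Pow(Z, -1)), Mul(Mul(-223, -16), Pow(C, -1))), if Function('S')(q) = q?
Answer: Rational(-311083, 66220) ≈ -4.6977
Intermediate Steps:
Z = -344 (Z = Mul(-4, 86) = -344)
Add(Mul(Function('S')(22), Pow(Z, -1)), Mul(Mul(-223, -16), Pow(C, -1))) = Add(Mul(22, Pow(-344, -1)), Mul(Mul(-223, -16), Pow(-770, -1))) = Add(Mul(22, Rational(-1, 344)), Mul(3568, Rational(-1, 770))) = Add(Rational(-11, 172), Rational(-1784, 385)) = Rational(-311083, 66220)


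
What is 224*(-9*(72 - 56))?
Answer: -32256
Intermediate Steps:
224*(-9*(72 - 56)) = 224*(-9*16) = 224*(-144) = -32256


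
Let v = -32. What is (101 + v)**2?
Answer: 4761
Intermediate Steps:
(101 + v)**2 = (101 - 32)**2 = 69**2 = 4761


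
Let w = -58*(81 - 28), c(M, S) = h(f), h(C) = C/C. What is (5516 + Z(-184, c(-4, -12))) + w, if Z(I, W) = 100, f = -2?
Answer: 2542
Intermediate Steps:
h(C) = 1
c(M, S) = 1
w = -3074 (w = -58*53 = -3074)
(5516 + Z(-184, c(-4, -12))) + w = (5516 + 100) - 3074 = 5616 - 3074 = 2542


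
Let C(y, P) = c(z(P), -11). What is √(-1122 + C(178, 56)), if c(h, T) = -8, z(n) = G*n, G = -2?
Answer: I*√1130 ≈ 33.615*I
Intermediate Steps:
z(n) = -2*n
C(y, P) = -8
√(-1122 + C(178, 56)) = √(-1122 - 8) = √(-1130) = I*√1130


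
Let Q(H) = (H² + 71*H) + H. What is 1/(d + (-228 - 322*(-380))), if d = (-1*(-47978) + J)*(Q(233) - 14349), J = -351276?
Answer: -1/17201727236 ≈ -5.8134e-11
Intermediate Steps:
Q(H) = H² + 72*H
d = -17201849368 (d = (-1*(-47978) - 351276)*(233*(72 + 233) - 14349) = (47978 - 351276)*(233*305 - 14349) = -303298*(71065 - 14349) = -303298*56716 = -17201849368)
1/(d + (-228 - 322*(-380))) = 1/(-17201849368 + (-228 - 322*(-380))) = 1/(-17201849368 + (-228 + 122360)) = 1/(-17201849368 + 122132) = 1/(-17201727236) = -1/17201727236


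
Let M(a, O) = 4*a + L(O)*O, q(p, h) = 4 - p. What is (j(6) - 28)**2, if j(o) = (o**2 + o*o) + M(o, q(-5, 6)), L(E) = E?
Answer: 22201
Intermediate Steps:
M(a, O) = O**2 + 4*a (M(a, O) = 4*a + O*O = 4*a + O**2 = O**2 + 4*a)
j(o) = 81 + 2*o**2 + 4*o (j(o) = (o**2 + o*o) + ((4 - 1*(-5))**2 + 4*o) = (o**2 + o**2) + ((4 + 5)**2 + 4*o) = 2*o**2 + (9**2 + 4*o) = 2*o**2 + (81 + 4*o) = 81 + 2*o**2 + 4*o)
(j(6) - 28)**2 = ((81 + 2*6**2 + 4*6) - 28)**2 = ((81 + 2*36 + 24) - 28)**2 = ((81 + 72 + 24) - 28)**2 = (177 - 28)**2 = 149**2 = 22201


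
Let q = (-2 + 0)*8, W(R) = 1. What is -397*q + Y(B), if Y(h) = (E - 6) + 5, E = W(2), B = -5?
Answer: 6352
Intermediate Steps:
E = 1
q = -16 (q = -2*8 = -16)
Y(h) = 0 (Y(h) = (1 - 6) + 5 = -5 + 5 = 0)
-397*q + Y(B) = -397*(-16) + 0 = 6352 + 0 = 6352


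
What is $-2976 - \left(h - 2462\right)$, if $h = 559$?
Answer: $-1073$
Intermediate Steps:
$-2976 - \left(h - 2462\right) = -2976 - \left(559 - 2462\right) = -2976 - -1903 = -2976 + 1903 = -1073$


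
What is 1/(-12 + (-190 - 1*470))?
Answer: -1/672 ≈ -0.0014881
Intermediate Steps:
1/(-12 + (-190 - 1*470)) = 1/(-12 + (-190 - 470)) = 1/(-12 - 660) = 1/(-672) = -1/672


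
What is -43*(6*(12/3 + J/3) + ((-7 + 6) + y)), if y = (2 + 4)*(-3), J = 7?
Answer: -817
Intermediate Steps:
y = -18 (y = 6*(-3) = -18)
-43*(6*(12/3 + J/3) + ((-7 + 6) + y)) = -43*(6*(12/3 + 7/3) + ((-7 + 6) - 18)) = -43*(6*(12*(⅓) + 7*(⅓)) + (-1 - 18)) = -43*(6*(4 + 7/3) - 19) = -43*(6*(19/3) - 19) = -43*(38 - 19) = -43*19 = -817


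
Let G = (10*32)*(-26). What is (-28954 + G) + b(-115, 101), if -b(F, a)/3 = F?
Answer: -36929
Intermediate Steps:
b(F, a) = -3*F
G = -8320 (G = 320*(-26) = -8320)
(-28954 + G) + b(-115, 101) = (-28954 - 8320) - 3*(-115) = -37274 + 345 = -36929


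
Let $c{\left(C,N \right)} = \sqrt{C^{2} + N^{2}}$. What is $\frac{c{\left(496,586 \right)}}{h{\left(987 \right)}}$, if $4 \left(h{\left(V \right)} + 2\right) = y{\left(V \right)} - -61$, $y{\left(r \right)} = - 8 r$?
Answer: $- \frac{8 \sqrt{147353}}{7843} \approx -0.39155$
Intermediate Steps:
$h{\left(V \right)} = \frac{53}{4} - 2 V$ ($h{\left(V \right)} = -2 + \frac{- 8 V - -61}{4} = -2 + \frac{- 8 V + 61}{4} = -2 + \frac{61 - 8 V}{4} = -2 - \left(- \frac{61}{4} + 2 V\right) = \frac{53}{4} - 2 V$)
$\frac{c{\left(496,586 \right)}}{h{\left(987 \right)}} = \frac{\sqrt{496^{2} + 586^{2}}}{\frac{53}{4} - 1974} = \frac{\sqrt{246016 + 343396}}{\frac{53}{4} - 1974} = \frac{\sqrt{589412}}{- \frac{7843}{4}} = 2 \sqrt{147353} \left(- \frac{4}{7843}\right) = - \frac{8 \sqrt{147353}}{7843}$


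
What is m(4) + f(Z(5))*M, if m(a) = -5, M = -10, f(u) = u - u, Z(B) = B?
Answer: -5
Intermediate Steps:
f(u) = 0
m(4) + f(Z(5))*M = -5 + 0*(-10) = -5 + 0 = -5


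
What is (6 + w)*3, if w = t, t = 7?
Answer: 39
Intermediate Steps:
w = 7
(6 + w)*3 = (6 + 7)*3 = 13*3 = 39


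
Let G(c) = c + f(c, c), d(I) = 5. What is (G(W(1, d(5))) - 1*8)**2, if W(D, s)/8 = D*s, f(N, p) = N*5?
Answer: 53824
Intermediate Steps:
f(N, p) = 5*N
W(D, s) = 8*D*s (W(D, s) = 8*(D*s) = 8*D*s)
G(c) = 6*c (G(c) = c + 5*c = 6*c)
(G(W(1, d(5))) - 1*8)**2 = (6*(8*1*5) - 1*8)**2 = (6*40 - 8)**2 = (240 - 8)**2 = 232**2 = 53824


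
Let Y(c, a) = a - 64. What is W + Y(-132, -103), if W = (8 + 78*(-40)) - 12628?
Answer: -15907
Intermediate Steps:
W = -15740 (W = (8 - 3120) - 12628 = -3112 - 12628 = -15740)
Y(c, a) = -64 + a
W + Y(-132, -103) = -15740 + (-64 - 103) = -15740 - 167 = -15907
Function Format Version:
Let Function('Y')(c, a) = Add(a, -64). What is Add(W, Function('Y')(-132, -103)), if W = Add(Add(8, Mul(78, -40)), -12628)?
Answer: -15907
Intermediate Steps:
W = -15740 (W = Add(Add(8, -3120), -12628) = Add(-3112, -12628) = -15740)
Function('Y')(c, a) = Add(-64, a)
Add(W, Function('Y')(-132, -103)) = Add(-15740, Add(-64, -103)) = Add(-15740, -167) = -15907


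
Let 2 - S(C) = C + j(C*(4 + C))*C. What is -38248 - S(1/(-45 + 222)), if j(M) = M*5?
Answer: -212105127376/5545233 ≈ -38250.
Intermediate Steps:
j(M) = 5*M
S(C) = 2 - C - 5*C²*(4 + C) (S(C) = 2 - (C + (5*(C*(4 + C)))*C) = 2 - (C + (5*C*(4 + C))*C) = 2 - (C + 5*C²*(4 + C)) = 2 + (-C - 5*C²*(4 + C)) = 2 - C - 5*C²*(4 + C))
-38248 - S(1/(-45 + 222)) = -38248 - (2 - 1/(-45 + 222) - 5*(1/(-45 + 222))²*(4 + 1/(-45 + 222))) = -38248 - (2 - 1/177 - 5*(1/177)²*(4 + 1/177)) = -38248 - (2 - 1*1/177 - 5*(1/177)²*(4 + 1/177)) = -38248 - (2 - 1/177 - 5*1/31329*709/177) = -38248 - (2 - 1/177 - 3545/5545233) = -38248 - 1*11055592/5545233 = -38248 - 11055592/5545233 = -212105127376/5545233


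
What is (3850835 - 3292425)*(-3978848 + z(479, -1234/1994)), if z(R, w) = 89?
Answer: -2221778813190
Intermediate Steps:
(3850835 - 3292425)*(-3978848 + z(479, -1234/1994)) = (3850835 - 3292425)*(-3978848 + 89) = 558410*(-3978759) = -2221778813190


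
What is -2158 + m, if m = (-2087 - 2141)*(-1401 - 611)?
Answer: 8504578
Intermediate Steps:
m = 8506736 (m = -4228*(-2012) = 8506736)
-2158 + m = -2158 + 8506736 = 8504578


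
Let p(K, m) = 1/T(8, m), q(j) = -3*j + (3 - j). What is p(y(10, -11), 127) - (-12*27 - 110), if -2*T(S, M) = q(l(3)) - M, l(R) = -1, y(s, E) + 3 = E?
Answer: 26041/60 ≈ 434.02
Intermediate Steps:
y(s, E) = -3 + E
q(j) = 3 - 4*j
T(S, M) = -7/2 + M/2 (T(S, M) = -((3 - 4*(-1)) - M)/2 = -((3 + 4) - M)/2 = -(7 - M)/2 = -7/2 + M/2)
p(K, m) = 1/(-7/2 + m/2)
p(y(10, -11), 127) - (-12*27 - 110) = 2/(-7 + 127) - (-12*27 - 110) = 2/120 - (-324 - 110) = 2*(1/120) - 1*(-434) = 1/60 + 434 = 26041/60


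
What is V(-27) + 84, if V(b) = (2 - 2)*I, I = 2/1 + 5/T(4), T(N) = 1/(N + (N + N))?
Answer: 84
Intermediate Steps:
T(N) = 1/(3*N) (T(N) = 1/(N + 2*N) = 1/(3*N))
I = 62 (I = 2/1 + 5/(((1/3)/4)) = 2*1 + 5/(((1/3)*(1/4))) = 2 + 5/(1/12) = 2 + 5*12 = 2 + 60 = 62)
V(b) = 0 (V(b) = (2 - 2)*62 = 0*62 = 0)
V(-27) + 84 = 0 + 84 = 84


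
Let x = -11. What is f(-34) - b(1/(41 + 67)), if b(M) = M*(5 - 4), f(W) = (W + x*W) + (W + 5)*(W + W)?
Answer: 249695/108 ≈ 2312.0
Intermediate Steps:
f(W) = -10*W + 2*W*(5 + W) (f(W) = (W - 11*W) + (W + 5)*(W + W) = -10*W + (5 + W)*(2*W) = -10*W + 2*W*(5 + W))
b(M) = M (b(M) = M*1 = M)
f(-34) - b(1/(41 + 67)) = 2*(-34)**2 - 1/(41 + 67) = 2*1156 - 1/108 = 2312 - 1*1/108 = 2312 - 1/108 = 249695/108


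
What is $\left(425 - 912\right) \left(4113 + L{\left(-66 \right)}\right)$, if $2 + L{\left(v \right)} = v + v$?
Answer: $-1937773$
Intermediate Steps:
$L{\left(v \right)} = -2 + 2 v$ ($L{\left(v \right)} = -2 + \left(v + v\right) = -2 + 2 v$)
$\left(425 - 912\right) \left(4113 + L{\left(-66 \right)}\right) = \left(425 - 912\right) \left(4113 + \left(-2 + 2 \left(-66\right)\right)\right) = - 487 \left(4113 - 134\right) = \left(-487\right) 3979 = -1937773$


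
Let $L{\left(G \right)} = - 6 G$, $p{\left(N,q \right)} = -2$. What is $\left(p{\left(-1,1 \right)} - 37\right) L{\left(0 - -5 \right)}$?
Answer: $1170$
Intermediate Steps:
$\left(p{\left(-1,1 \right)} - 37\right) L{\left(0 - -5 \right)} = \left(-2 - 37\right) \left(- 6 \left(0 - -5\right)\right) = - 39 \left(- 6 \left(0 + 5\right)\right) = - 39 \left(\left(-6\right) 5\right) = \left(-39\right) \left(-30\right) = 1170$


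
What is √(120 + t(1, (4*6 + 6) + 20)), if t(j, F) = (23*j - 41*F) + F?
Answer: I*√1857 ≈ 43.093*I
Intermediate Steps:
t(j, F) = -40*F + 23*j (t(j, F) = (-41*F + 23*j) + F = -40*F + 23*j)
√(120 + t(1, (4*6 + 6) + 20)) = √(120 + (-40*((4*6 + 6) + 20) + 23*1)) = √(120 + (-40*((24 + 6) + 20) + 23)) = √(120 + (-40*(30 + 20) + 23)) = √(120 + (-40*50 + 23)) = √(120 + (-2000 + 23)) = √(120 - 1977) = √(-1857) = I*√1857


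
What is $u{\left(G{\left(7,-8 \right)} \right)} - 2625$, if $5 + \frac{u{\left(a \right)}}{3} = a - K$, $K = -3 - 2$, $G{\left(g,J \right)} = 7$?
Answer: $-2604$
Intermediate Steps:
$K = -5$
$u{\left(a \right)} = 3 a$ ($u{\left(a \right)} = -15 + 3 \left(a - -5\right) = -15 + 3 \left(a + 5\right) = -15 + 3 \left(5 + a\right) = -15 + \left(15 + 3 a\right) = 3 a$)
$u{\left(G{\left(7,-8 \right)} \right)} - 2625 = 3 \cdot 7 - 2625 = 21 - 2625 = -2604$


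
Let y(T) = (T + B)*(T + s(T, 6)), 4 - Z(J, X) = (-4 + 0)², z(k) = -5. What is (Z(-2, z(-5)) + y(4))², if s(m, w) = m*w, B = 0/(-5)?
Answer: 10000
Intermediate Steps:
B = 0 (B = 0*(-⅕) = 0)
Z(J, X) = -12 (Z(J, X) = 4 - (-4 + 0)² = 4 - 1*(-4)² = 4 - 1*16 = 4 - 16 = -12)
y(T) = 7*T² (y(T) = (T + 0)*(T + T*6) = T*(T + 6*T) = T*(7*T) = 7*T²)
(Z(-2, z(-5)) + y(4))² = (-12 + 7*4²)² = (-12 + 7*16)² = (-12 + 112)² = 100² = 10000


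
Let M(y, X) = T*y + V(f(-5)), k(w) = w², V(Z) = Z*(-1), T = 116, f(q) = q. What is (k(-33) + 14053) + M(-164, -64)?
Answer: -3877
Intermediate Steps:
V(Z) = -Z
M(y, X) = 5 + 116*y (M(y, X) = 116*y - 1*(-5) = 116*y + 5 = 5 + 116*y)
(k(-33) + 14053) + M(-164, -64) = ((-33)² + 14053) + (5 + 116*(-164)) = (1089 + 14053) + (5 - 19024) = 15142 - 19019 = -3877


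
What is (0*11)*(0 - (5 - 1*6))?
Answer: 0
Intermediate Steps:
(0*11)*(0 - (5 - 1*6)) = 0*(0 - (5 - 6)) = 0*(0 - 1*(-1)) = 0*(0 + 1) = 0*1 = 0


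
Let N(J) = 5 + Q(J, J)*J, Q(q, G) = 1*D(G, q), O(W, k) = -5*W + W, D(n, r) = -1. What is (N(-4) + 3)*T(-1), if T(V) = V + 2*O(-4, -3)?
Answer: 372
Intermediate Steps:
O(W, k) = -4*W
Q(q, G) = -1 (Q(q, G) = 1*(-1) = -1)
N(J) = 5 - J
T(V) = 32 + V (T(V) = V + 2*(-4*(-4)) = V + 2*16 = V + 32 = 32 + V)
(N(-4) + 3)*T(-1) = ((5 - 1*(-4)) + 3)*(32 - 1) = ((5 + 4) + 3)*31 = (9 + 3)*31 = 12*31 = 372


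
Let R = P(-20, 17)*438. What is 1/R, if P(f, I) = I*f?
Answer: -1/148920 ≈ -6.7150e-6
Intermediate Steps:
R = -148920 (R = (17*(-20))*438 = -340*438 = -148920)
1/R = 1/(-148920) = -1/148920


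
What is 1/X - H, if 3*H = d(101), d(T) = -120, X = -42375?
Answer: 1694999/42375 ≈ 40.000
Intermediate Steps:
H = -40 (H = (1/3)*(-120) = -40)
1/X - H = 1/(-42375) - 1*(-40) = -1/42375 + 40 = 1694999/42375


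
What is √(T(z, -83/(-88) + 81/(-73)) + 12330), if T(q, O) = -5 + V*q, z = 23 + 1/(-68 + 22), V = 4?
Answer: √6568547/23 ≈ 111.43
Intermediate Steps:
z = 1057/46 (z = 23 + 1/(-46) = 23 - 1/46 = 1057/46 ≈ 22.978)
T(q, O) = -5 + 4*q
√(T(z, -83/(-88) + 81/(-73)) + 12330) = √((-5 + 4*(1057/46)) + 12330) = √((-5 + 2114/23) + 12330) = √(1999/23 + 12330) = √(285589/23) = √6568547/23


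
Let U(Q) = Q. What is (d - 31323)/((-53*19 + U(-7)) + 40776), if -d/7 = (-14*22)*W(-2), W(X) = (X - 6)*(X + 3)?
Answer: -48571/39762 ≈ -1.2215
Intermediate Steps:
W(X) = (-6 + X)*(3 + X)
d = -17248 (d = -7*(-14*22)*(-18 + (-2)² - 3*(-2)) = -(-2156)*(-18 + 4 + 6) = -(-2156)*(-8) = -7*2464 = -17248)
(d - 31323)/((-53*19 + U(-7)) + 40776) = (-17248 - 31323)/((-53*19 - 7) + 40776) = -48571/((-1007 - 7) + 40776) = -48571/(-1014 + 40776) = -48571/39762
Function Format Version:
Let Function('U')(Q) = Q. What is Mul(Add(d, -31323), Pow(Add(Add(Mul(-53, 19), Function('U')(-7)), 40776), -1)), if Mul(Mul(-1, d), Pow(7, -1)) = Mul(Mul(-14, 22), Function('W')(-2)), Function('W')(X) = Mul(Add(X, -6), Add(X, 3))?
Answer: Rational(-48571, 39762) ≈ -1.2215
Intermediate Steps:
Function('W')(X) = Mul(Add(-6, X), Add(3, X))
d = -17248 (d = Mul(-7, Mul(Mul(-14, 22), Add(-18, Pow(-2, 2), Mul(-3, -2)))) = Mul(-7, Mul(-308, Add(-18, 4, 6))) = Mul(-7, Mul(-308, -8)) = Mul(-7, 2464) = -17248)
Mul(Add(d, -31323), Pow(Add(Add(Mul(-53, 19), Function('U')(-7)), 40776), -1)) = Mul(Add(-17248, -31323), Pow(Add(Add(Mul(-53, 19), -7), 40776), -1)) = Mul(-48571, Pow(Add(Add(-1007, -7), 40776), -1)) = Mul(-48571, Pow(Add(-1014, 40776), -1)) = Mul(-48571, Pow(39762, -1)) = Mul(-48571, Rational(1, 39762)) = Rational(-48571, 39762)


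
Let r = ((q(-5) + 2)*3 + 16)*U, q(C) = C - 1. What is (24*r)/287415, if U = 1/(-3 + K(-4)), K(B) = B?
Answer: -32/670635 ≈ -4.7716e-5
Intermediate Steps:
q(C) = -1 + C
U = -⅐ (U = 1/(-3 - 4) = 1/(-7) = -⅐ ≈ -0.14286)
r = -4/7 (r = (((-1 - 5) + 2)*3 + 16)*(-⅐) = ((-6 + 2)*3 + 16)*(-⅐) = (-4*3 + 16)*(-⅐) = (-12 + 16)*(-⅐) = 4*(-⅐) = -4/7 ≈ -0.57143)
(24*r)/287415 = (24*(-4/7))/287415 = -96/7*1/287415 = -32/670635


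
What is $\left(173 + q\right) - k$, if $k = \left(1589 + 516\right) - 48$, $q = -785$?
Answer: $-2669$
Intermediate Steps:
$k = 2057$ ($k = 2105 - 48 = 2057$)
$\left(173 + q\right) - k = \left(173 - 785\right) - 2057 = -612 - 2057 = -2669$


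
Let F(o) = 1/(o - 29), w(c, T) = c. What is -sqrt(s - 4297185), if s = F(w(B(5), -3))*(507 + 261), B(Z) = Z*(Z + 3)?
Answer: -I*sqrt(519950937)/11 ≈ -2072.9*I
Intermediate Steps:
B(Z) = Z*(3 + Z)
F(o) = 1/(-29 + o)
s = 768/11 (s = (507 + 261)/(-29 + 5*(3 + 5)) = 768/(-29 + 5*8) = 768/(-29 + 40) = 768/11 ≈ 69.818)
-sqrt(s - 4297185) = -sqrt(768/11 - 4297185) = -sqrt(-47268267/11) = -I*sqrt(519950937)/11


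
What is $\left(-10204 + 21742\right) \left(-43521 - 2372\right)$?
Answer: $-529513434$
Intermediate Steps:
$\left(-10204 + 21742\right) \left(-43521 - 2372\right) = 11538 \left(-43521 + \left(-4477 + 2105\right)\right) = 11538 \left(-43521 - 2372\right) = 11538 \left(-45893\right) = -529513434$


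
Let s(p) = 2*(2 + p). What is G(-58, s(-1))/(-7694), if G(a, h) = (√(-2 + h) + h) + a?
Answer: 28/3847 ≈ 0.0072784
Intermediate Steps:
s(p) = 4 + 2*p
G(a, h) = a + h + √(-2 + h) (G(a, h) = (h + √(-2 + h)) + a = a + h + √(-2 + h))
G(-58, s(-1))/(-7694) = (-58 + (4 + 2*(-1)) + √(-2 + (4 + 2*(-1))))/(-7694) = (-58 + (4 - 2) + √(-2 + (4 - 2)))*(-1/7694) = (-58 + 2 + √(-2 + 2))*(-1/7694) = (-58 + 2 + √0)*(-1/7694) = (-58 + 2 + 0)*(-1/7694) = -56*(-1/7694) = 28/3847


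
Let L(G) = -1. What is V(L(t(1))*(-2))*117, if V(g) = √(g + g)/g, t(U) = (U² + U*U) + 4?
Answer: 117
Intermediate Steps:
t(U) = 4 + 2*U² (t(U) = (U² + U²) + 4 = 2*U² + 4 = 4 + 2*U²)
V(g) = √2/√g (V(g) = √(2*g)/g = (√2*√g)/g = √2/√g)
V(L(t(1))*(-2))*117 = (√2/√(-1*(-2)))*117 = (√2/√2)*117 = (√2*(√2/2))*117 = 1*117 = 117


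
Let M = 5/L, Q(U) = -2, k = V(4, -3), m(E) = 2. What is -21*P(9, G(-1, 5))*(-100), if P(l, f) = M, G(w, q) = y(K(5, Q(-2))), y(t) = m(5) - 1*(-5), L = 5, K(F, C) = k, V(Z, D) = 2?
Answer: 2100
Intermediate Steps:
k = 2
K(F, C) = 2
y(t) = 7 (y(t) = 2 - 1*(-5) = 2 + 5 = 7)
G(w, q) = 7
M = 1 (M = 5/5 = 5*(⅕) = 1)
P(l, f) = 1
-21*P(9, G(-1, 5))*(-100) = -21*1*(-100) = -21*(-100) = 2100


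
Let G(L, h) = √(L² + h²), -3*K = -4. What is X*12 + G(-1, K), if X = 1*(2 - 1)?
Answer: 41/3 ≈ 13.667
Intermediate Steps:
K = 4/3 (K = -⅓*(-4) = 4/3 ≈ 1.3333)
X = 1 (X = 1*1 = 1)
X*12 + G(-1, K) = 1*12 + √((-1)² + (4/3)²) = 12 + √(1 + 16/9) = 12 + √(25/9) = 12 + 5/3 = 41/3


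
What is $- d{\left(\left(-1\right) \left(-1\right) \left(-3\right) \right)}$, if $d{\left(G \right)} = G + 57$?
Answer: $-54$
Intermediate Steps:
$d{\left(G \right)} = 57 + G$
$- d{\left(\left(-1\right) \left(-1\right) \left(-3\right) \right)} = - (57 + \left(-1\right) \left(-1\right) \left(-3\right)) = - (57 + 1 \left(-3\right)) = - (57 - 3) = \left(-1\right) 54 = -54$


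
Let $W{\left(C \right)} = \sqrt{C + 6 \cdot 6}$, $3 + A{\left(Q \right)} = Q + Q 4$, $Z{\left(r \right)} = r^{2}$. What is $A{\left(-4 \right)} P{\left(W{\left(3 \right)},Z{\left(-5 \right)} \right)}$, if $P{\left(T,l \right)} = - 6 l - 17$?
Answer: $3841$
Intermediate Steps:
$A{\left(Q \right)} = -3 + 5 Q$ ($A{\left(Q \right)} = -3 + \left(Q + Q 4\right) = -3 + \left(Q + 4 Q\right) = -3 + 5 Q$)
$W{\left(C \right)} = \sqrt{36 + C}$ ($W{\left(C \right)} = \sqrt{C + 36} = \sqrt{36 + C}$)
$P{\left(T,l \right)} = -17 - 6 l$
$A{\left(-4 \right)} P{\left(W{\left(3 \right)},Z{\left(-5 \right)} \right)} = \left(-3 + 5 \left(-4\right)\right) \left(-17 - 6 \left(-5\right)^{2}\right) = \left(-3 - 20\right) \left(-17 - 150\right) = - 23 \left(-17 - 150\right) = \left(-23\right) \left(-167\right) = 3841$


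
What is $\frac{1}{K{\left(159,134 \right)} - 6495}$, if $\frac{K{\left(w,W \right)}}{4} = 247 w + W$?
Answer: $\frac{1}{151133} \approx 6.6167 \cdot 10^{-6}$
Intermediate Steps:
$K{\left(w,W \right)} = 4 W + 988 w$ ($K{\left(w,W \right)} = 4 \left(247 w + W\right) = 4 \left(W + 247 w\right) = 4 W + 988 w$)
$\frac{1}{K{\left(159,134 \right)} - 6495} = \frac{1}{\left(4 \cdot 134 + 988 \cdot 159\right) - 6495} = \frac{1}{\left(536 + 157092\right) - 6495} = \frac{1}{157628 - 6495} = \frac{1}{151133}$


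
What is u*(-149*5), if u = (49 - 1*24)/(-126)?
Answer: 18625/126 ≈ 147.82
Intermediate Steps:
u = -25/126 (u = (49 - 24)*(-1/126) = 25*(-1/126) = -25/126 ≈ -0.19841)
u*(-149*5) = -(-3725)*5/126 = -25/126*(-745) = 18625/126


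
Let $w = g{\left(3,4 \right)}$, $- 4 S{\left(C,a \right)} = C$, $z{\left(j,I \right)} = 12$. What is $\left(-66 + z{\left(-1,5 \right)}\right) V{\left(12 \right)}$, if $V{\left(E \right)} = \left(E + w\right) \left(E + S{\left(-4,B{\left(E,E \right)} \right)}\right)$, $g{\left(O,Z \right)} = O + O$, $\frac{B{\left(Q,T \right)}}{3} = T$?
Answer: $-12636$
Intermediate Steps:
$B{\left(Q,T \right)} = 3 T$
$S{\left(C,a \right)} = - \frac{C}{4}$
$g{\left(O,Z \right)} = 2 O$
$w = 6$ ($w = 2 \cdot 3 = 6$)
$V{\left(E \right)} = \left(1 + E\right) \left(6 + E\right)$ ($V{\left(E \right)} = \left(E + 6\right) \left(E - -1\right) = \left(6 + E\right) \left(E + 1\right) = \left(6 + E\right) \left(1 + E\right) = \left(1 + E\right) \left(6 + E\right)$)
$\left(-66 + z{\left(-1,5 \right)}\right) V{\left(12 \right)} = \left(-66 + 12\right) \left(6 + 12^{2} + 7 \cdot 12\right) = - 54 \left(6 + 144 + 84\right) = \left(-54\right) 234 = -12636$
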